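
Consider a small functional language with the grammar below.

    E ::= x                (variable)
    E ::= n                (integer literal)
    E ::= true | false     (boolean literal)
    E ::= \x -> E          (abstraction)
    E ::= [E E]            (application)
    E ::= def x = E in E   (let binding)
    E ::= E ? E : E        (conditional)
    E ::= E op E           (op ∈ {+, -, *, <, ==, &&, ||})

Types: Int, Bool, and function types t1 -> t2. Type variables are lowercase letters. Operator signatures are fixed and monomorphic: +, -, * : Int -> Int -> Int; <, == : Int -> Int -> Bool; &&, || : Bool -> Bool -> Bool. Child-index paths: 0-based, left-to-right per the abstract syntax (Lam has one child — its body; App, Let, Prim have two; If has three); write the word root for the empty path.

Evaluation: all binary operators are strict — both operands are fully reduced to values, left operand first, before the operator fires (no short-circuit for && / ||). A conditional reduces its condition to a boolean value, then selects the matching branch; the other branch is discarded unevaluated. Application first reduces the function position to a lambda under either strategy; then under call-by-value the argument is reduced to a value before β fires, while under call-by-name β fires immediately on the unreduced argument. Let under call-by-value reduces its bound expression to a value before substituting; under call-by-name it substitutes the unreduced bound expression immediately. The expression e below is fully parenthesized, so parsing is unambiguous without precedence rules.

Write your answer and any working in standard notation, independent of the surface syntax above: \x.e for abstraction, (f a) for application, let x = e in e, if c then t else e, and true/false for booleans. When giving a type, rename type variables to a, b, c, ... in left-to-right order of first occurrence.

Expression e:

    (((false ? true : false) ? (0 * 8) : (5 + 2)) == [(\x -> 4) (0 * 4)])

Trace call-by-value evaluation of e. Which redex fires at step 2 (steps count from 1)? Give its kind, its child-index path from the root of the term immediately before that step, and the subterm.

Answer: if at 0 : (if false then (0 * 8) else (5 + 2))

Working:
step 0: ((if (if false then true else false) then (0 * 8) else (5 + 2)) == ((\x.4) (0 * 4)))
step 1: [if@0.0] ((if false then (0 * 8) else (5 + 2)) == ((\x.4) (0 * 4)))
step 2: [if@0] ((5 + 2) == ((\x.4) (0 * 4)))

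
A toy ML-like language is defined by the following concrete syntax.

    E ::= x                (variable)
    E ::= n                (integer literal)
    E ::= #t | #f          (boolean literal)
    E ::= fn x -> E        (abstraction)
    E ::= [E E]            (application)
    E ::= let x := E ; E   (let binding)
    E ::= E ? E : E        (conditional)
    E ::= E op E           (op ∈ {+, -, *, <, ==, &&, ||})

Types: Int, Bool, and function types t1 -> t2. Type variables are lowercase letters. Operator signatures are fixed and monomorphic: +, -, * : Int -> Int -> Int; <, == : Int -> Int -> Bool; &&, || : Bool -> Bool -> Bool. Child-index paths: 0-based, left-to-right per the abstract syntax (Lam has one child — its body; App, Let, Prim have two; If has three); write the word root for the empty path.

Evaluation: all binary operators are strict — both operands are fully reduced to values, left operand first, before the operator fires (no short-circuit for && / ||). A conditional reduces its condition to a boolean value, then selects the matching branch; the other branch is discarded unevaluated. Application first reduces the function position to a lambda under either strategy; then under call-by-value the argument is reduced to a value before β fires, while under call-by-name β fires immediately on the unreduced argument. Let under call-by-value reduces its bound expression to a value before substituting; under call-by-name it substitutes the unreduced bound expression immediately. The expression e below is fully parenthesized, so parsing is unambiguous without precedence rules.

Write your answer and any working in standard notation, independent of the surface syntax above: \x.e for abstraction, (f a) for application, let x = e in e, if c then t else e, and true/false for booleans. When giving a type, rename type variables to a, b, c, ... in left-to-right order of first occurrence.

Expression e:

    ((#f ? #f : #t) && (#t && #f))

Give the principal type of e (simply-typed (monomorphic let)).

Answer: Bool

Trace:
  unify Bool ~ Bool
  unify Bool ~ Bool
  unify Bool ~ Bool
  unify Bool ~ Bool
  unify Bool ~ Bool
  unify Bool ~ Bool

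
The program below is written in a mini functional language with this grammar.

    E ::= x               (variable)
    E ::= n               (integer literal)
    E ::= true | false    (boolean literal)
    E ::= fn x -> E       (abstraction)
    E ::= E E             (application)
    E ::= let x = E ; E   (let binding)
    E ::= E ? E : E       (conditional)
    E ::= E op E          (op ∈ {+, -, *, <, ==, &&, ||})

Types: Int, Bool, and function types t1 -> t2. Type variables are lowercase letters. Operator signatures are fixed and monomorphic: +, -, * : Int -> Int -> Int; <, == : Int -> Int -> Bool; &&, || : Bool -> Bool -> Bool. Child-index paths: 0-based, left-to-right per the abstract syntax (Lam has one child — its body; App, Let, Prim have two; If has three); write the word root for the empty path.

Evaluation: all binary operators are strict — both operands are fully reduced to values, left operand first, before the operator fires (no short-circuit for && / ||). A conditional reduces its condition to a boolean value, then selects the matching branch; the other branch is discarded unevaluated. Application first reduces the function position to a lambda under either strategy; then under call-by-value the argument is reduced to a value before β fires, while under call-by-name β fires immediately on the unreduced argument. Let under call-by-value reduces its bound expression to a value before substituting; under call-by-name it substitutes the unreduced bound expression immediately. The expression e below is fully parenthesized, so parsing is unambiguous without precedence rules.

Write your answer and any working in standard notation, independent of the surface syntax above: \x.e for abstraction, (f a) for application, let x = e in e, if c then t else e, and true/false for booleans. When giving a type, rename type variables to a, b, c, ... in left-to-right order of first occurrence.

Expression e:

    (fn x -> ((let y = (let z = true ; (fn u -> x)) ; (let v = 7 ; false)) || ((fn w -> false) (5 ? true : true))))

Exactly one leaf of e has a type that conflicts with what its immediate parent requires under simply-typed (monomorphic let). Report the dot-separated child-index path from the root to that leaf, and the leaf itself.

Answer: 0.1.1.0 : 5

Trace:
let z : Bool
x : a
\u._ : b -> a
let y : b -> a
let v : Int
  unify Bool ~ Bool
\w._ : c -> Bool
  unify Int ~ Bool
  FAIL: mismatch Int ~ Bool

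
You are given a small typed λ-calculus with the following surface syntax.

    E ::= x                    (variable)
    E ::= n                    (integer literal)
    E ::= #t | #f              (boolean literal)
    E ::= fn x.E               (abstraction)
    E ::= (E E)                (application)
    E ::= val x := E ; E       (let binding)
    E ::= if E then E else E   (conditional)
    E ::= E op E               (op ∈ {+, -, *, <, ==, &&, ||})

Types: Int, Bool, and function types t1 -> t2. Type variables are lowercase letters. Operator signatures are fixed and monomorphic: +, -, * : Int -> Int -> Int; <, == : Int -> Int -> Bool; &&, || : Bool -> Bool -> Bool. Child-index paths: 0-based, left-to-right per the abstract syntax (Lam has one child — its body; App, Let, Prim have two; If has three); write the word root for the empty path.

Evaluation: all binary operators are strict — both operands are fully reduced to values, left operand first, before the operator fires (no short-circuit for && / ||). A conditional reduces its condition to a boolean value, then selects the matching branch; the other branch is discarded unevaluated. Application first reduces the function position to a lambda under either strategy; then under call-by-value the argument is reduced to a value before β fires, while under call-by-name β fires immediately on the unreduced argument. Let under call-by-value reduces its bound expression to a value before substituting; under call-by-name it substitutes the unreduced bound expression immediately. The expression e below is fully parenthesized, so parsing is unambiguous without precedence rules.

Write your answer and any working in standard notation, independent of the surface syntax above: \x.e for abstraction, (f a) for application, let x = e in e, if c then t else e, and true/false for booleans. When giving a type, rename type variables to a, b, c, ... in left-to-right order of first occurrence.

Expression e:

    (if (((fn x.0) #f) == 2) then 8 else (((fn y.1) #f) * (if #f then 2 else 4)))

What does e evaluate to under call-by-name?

Derivation:
step 0: (if (((\x.0) false) == 2) then 8 else (((\y.1) false) * (if false then 2 else 4)))
step 1: [beta@0.0] (if (0 == 2) then 8 else (((\y.1) false) * (if false then 2 else 4)))
step 2: [delta@0] (if false then 8 else (((\y.1) false) * (if false then 2 else 4)))
step 3: [if@root] (((\y.1) false) * (if false then 2 else 4))
step 4: [beta@0] (1 * (if false then 2 else 4))
step 5: [if@1] (1 * 4)
step 6: [delta@root] 4

Answer: 4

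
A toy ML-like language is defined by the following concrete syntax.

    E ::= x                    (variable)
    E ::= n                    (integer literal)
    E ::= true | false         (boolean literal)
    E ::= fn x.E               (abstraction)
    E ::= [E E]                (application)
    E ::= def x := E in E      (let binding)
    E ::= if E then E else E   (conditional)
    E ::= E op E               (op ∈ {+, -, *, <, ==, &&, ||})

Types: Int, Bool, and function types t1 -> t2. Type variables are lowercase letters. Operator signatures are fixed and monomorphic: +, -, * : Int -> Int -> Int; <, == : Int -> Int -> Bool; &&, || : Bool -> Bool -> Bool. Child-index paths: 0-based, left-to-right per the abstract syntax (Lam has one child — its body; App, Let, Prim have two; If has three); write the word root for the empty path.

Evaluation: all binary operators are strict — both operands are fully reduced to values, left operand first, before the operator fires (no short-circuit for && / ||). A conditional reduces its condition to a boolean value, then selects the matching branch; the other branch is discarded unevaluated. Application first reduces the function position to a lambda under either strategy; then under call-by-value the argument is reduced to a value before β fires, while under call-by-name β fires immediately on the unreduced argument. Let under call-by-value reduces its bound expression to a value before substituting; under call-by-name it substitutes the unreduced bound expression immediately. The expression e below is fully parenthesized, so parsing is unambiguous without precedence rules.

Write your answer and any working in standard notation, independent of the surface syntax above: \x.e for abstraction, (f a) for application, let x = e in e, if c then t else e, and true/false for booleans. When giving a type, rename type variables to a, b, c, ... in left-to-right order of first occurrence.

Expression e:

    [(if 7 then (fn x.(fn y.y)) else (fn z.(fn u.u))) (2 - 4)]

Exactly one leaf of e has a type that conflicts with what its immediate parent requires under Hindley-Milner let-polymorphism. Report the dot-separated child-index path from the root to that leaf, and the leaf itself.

Derivation:
  unify Int ~ Bool
  FAIL: mismatch Int ~ Bool

Answer: 0.0 : 7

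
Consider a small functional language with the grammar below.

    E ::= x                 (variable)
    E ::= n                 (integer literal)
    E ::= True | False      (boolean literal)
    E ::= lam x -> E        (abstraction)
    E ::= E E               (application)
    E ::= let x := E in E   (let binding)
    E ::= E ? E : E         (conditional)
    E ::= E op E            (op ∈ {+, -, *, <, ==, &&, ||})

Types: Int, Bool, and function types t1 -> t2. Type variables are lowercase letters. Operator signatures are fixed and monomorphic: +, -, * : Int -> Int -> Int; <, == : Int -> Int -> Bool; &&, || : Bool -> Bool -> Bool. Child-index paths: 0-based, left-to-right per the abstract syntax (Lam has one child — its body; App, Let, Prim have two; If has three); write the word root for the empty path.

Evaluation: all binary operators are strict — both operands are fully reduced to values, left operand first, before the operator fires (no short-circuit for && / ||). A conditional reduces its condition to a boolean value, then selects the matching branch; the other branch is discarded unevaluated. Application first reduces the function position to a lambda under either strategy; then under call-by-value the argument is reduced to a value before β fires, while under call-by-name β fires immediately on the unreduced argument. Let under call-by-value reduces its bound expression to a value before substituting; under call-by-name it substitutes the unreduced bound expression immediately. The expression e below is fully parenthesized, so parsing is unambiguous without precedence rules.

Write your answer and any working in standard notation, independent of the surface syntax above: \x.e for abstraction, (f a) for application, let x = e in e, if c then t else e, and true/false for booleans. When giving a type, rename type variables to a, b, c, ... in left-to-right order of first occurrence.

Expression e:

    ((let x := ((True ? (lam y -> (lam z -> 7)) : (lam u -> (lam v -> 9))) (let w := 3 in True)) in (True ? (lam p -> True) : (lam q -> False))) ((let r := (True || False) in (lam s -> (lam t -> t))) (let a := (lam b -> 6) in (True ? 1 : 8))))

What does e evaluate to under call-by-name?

Working:
step 0: ((let x = ((if true then (\y.(\z.7)) else (\u.(\v.9))) (let w = 3 in true)) in (if true then (\p.true) else (\q.false))) ((let r = (true || false) in (\s.(\t.t))) (let a = (\b.6) in (if true then 1 else 8))))
step 1: [let@0] ((if true then (\p.true) else (\q.false)) ((let r = (true || false) in (\s.(\t.t))) (let a = (\b.6) in (if true then 1 else 8))))
step 2: [if@0] ((\p.true) ((let r = (true || false) in (\s.(\t.t))) (let a = (\b.6) in (if true then 1 else 8))))
step 3: [beta@root] true

Answer: true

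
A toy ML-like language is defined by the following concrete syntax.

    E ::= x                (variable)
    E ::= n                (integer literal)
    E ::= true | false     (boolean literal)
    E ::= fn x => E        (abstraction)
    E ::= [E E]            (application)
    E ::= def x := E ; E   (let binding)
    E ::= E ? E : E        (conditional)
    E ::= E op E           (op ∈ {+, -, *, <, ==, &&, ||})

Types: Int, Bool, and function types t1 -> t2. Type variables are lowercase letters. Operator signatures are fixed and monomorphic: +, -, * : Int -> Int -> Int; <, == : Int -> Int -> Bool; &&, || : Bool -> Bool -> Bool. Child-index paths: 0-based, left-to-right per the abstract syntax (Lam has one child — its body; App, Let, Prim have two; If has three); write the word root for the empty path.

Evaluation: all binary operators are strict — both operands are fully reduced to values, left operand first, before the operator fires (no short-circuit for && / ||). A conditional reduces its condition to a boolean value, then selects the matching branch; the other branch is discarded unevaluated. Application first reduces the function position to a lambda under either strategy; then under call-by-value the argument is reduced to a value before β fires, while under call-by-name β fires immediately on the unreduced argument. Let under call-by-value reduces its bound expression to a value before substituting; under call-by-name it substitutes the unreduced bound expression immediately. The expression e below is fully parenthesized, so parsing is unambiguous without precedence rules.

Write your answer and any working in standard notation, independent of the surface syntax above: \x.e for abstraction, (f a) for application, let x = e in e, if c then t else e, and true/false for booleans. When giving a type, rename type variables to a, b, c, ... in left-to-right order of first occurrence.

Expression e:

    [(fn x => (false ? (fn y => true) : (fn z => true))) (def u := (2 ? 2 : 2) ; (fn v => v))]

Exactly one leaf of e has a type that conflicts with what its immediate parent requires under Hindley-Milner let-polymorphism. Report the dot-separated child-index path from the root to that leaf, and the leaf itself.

Working:
  unify Bool ~ Bool
\y._ : b -> Bool
\z._ : c -> Bool
  unify b -> Bool ~ c -> Bool
  unify b ~ c
  unify Bool ~ Bool
\x._ : a -> c -> Bool
  unify Int ~ Bool
  FAIL: mismatch Int ~ Bool

Answer: 1.0.0 : 2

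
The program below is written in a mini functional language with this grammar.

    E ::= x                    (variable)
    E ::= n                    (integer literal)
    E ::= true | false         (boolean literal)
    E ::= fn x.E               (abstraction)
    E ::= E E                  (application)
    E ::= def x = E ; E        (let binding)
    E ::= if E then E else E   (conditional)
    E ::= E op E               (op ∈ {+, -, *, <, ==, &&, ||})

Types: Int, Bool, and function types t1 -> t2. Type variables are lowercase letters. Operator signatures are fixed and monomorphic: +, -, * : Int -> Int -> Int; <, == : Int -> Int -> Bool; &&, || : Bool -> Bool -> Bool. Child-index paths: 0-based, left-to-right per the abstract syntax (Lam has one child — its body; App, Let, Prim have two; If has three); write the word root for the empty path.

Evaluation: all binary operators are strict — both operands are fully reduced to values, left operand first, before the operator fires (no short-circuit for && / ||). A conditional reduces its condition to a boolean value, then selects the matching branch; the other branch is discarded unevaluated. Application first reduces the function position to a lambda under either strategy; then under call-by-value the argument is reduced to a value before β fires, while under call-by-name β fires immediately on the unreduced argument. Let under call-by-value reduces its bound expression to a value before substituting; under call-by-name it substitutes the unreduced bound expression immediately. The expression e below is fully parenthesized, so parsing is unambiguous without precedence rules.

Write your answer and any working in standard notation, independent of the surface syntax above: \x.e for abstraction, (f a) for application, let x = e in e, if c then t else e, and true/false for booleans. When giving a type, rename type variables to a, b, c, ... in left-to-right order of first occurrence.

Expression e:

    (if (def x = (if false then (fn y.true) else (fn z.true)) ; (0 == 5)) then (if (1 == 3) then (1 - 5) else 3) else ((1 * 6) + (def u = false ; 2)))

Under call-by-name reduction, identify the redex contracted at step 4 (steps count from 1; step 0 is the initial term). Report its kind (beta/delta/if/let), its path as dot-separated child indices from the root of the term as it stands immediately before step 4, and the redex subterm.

Answer: delta at 0 : (1 * 6)

Derivation:
step 0: (if (let x = (if false then (\y.true) else (\z.true)) in (0 == 5)) then (if (1 == 3) then (1 - 5) else 3) else ((1 * 6) + (let u = false in 2)))
step 1: [let@0] (if (0 == 5) then (if (1 == 3) then (1 - 5) else 3) else ((1 * 6) + (let u = false in 2)))
step 2: [delta@0] (if false then (if (1 == 3) then (1 - 5) else 3) else ((1 * 6) + (let u = false in 2)))
step 3: [if@root] ((1 * 6) + (let u = false in 2))
step 4: [delta@0] (6 + (let u = false in 2))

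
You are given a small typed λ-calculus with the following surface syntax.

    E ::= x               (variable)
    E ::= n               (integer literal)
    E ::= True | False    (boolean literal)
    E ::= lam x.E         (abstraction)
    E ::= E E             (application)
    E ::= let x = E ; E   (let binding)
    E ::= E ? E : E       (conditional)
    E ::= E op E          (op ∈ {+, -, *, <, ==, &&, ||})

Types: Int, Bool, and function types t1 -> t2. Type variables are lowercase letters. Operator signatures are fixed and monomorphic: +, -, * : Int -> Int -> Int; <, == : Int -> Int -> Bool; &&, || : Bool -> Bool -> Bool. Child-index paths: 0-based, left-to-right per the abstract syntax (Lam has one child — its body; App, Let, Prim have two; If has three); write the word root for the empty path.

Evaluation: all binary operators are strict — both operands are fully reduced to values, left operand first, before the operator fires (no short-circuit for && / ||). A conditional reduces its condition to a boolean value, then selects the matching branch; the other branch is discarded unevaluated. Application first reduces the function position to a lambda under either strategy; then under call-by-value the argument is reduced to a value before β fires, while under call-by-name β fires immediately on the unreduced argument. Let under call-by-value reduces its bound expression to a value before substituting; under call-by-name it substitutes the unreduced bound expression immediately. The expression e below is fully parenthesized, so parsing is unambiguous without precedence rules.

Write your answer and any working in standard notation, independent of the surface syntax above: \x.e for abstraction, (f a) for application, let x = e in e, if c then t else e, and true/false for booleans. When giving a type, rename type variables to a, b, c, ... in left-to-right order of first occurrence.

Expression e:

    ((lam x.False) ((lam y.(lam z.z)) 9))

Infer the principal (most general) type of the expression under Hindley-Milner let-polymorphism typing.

Trace:
\x._ : a -> Bool
z : c
\z._ : c -> c
\y._ : b -> c -> c
  unify b -> c -> c ~ Int -> d
  unify b ~ Int
  unify c -> c ~ d
_ _ : c -> c
  unify a -> Bool ~ (c -> c) -> e
  unify a ~ c -> c
  unify Bool ~ e
_ _ : Bool

Answer: Bool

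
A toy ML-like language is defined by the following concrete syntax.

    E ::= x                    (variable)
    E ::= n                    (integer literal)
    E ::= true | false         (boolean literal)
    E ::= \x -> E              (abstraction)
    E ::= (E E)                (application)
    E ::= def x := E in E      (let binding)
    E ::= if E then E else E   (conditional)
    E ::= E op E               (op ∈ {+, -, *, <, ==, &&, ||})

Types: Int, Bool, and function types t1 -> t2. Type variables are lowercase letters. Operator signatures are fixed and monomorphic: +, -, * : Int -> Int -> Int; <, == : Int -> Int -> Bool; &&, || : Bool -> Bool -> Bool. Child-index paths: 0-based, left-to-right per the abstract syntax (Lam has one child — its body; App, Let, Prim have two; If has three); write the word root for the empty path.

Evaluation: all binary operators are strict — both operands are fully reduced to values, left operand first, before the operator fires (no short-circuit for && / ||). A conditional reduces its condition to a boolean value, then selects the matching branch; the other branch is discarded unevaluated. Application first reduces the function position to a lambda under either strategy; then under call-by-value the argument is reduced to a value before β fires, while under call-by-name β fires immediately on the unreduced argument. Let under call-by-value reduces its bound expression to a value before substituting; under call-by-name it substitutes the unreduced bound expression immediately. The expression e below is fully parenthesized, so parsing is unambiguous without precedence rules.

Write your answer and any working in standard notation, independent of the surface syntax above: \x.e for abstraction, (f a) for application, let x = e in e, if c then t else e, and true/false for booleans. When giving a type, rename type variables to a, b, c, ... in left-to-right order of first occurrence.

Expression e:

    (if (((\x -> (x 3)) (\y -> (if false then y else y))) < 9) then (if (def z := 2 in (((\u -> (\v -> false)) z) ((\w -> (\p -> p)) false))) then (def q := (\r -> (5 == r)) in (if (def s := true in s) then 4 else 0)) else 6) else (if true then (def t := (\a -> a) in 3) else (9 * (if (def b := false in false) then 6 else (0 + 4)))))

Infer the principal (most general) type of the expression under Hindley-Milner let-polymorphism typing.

Derivation:
x : a
  unify a ~ Int -> b
_ _ : b
\x._ : (Int -> b) -> b
  unify Bool ~ Bool
y : c
y : c
  unify c ~ c
\y._ : c -> c
  unify (Int -> b) -> b ~ (c -> c) -> d
  unify Int -> b ~ c -> c
  unify Int ~ c
  unify b ~ Int
  unify Int ~ d
_ _ : Int
  unify Int ~ Int
  unify Int ~ Int
  unify Bool ~ Bool
let z : Int
\v._ : f -> Bool
\u._ : e -> f -> Bool
z : Int
  unify e -> f -> Bool ~ Int -> g
  unify e ~ Int
  unify f -> Bool ~ g
_ _ : f -> Bool
p : i
\p._ : i -> i
\w._ : h -> i -> i
  unify h -> i -> i ~ Bool -> j
  unify h ~ Bool
  unify i -> i ~ j
_ _ : i -> i
  unify f -> Bool ~ (i -> i) -> k
  unify f ~ i -> i
  unify Bool ~ k
_ _ : Bool
  unify Bool ~ Bool
  unify Int ~ Int
r : l
  unify l ~ Int
\r._ : Int -> Bool
let q : Int -> Bool
let s : Bool
s : Bool
  unify Bool ~ Bool
  unify Int ~ Int
  unify Int ~ Int
  unify Bool ~ Bool
a : m
\a._ : m -> m
let t : forall. m -> m
  unify Int ~ Int
let b : Bool
  unify Bool ~ Bool
  unify Int ~ Int
  unify Int ~ Int
  unify Int ~ Int
  unify Int ~ Int
  unify Int ~ Int
  unify Int ~ Int

Answer: Int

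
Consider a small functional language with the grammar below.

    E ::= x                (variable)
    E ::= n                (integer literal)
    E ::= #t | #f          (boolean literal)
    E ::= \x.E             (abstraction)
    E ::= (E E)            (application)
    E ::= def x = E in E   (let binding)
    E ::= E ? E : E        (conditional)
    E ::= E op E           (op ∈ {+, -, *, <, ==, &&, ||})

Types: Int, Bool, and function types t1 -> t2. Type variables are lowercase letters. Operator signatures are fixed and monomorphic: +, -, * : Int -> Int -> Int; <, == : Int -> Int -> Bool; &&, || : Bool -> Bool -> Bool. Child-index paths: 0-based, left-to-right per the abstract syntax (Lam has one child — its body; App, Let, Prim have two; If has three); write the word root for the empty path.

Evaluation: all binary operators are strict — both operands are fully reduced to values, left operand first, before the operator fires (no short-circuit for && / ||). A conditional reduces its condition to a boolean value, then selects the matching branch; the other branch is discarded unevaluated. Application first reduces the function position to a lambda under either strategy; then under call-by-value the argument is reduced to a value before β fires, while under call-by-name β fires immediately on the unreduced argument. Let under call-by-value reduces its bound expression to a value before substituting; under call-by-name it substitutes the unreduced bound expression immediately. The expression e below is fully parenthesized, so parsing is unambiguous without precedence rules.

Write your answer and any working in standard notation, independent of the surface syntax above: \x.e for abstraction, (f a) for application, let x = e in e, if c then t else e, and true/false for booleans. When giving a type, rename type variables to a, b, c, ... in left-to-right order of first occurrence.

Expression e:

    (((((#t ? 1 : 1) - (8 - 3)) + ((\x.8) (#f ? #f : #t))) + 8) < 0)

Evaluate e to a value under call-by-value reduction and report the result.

Working:
step 0: (((((if true then 1 else 1) - (8 - 3)) + ((\x.8) (if false then false else true))) + 8) < 0)
step 1: [if@0.0.0.0] ((((1 - (8 - 3)) + ((\x.8) (if false then false else true))) + 8) < 0)
step 2: [delta@0.0.0.1] ((((1 - 5) + ((\x.8) (if false then false else true))) + 8) < 0)
step 3: [delta@0.0.0] (((-4 + ((\x.8) (if false then false else true))) + 8) < 0)
step 4: [if@0.0.1.1] (((-4 + ((\x.8) true)) + 8) < 0)
step 5: [beta@0.0.1] (((-4 + 8) + 8) < 0)
step 6: [delta@0.0] ((4 + 8) < 0)
step 7: [delta@0] (12 < 0)
step 8: [delta@root] false

Answer: false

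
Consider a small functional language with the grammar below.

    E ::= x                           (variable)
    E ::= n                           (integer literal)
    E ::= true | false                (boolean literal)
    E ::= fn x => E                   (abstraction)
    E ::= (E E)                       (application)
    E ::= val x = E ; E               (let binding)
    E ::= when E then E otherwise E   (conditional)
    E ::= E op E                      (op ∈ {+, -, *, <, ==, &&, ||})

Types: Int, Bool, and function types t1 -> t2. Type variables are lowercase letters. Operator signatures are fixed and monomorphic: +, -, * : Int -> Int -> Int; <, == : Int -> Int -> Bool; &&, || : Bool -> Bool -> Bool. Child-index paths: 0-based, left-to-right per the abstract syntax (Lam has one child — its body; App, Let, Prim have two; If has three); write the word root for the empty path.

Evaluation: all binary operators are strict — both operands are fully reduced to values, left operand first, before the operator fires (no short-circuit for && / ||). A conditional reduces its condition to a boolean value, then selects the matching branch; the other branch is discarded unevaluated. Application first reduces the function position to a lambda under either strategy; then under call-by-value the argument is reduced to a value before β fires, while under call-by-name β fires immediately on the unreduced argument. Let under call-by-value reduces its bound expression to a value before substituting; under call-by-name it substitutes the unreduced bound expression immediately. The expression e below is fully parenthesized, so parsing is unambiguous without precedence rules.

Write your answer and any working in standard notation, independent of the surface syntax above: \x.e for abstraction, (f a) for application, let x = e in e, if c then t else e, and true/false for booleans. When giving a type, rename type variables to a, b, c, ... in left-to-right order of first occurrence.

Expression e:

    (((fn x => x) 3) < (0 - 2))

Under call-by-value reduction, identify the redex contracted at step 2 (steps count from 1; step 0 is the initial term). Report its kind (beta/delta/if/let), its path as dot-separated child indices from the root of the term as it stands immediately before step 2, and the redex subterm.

Answer: delta at 1 : (0 - 2)

Trace:
step 0: (((\x.x) 3) < (0 - 2))
step 1: [beta@0] (3 < (0 - 2))
step 2: [delta@1] (3 < -2)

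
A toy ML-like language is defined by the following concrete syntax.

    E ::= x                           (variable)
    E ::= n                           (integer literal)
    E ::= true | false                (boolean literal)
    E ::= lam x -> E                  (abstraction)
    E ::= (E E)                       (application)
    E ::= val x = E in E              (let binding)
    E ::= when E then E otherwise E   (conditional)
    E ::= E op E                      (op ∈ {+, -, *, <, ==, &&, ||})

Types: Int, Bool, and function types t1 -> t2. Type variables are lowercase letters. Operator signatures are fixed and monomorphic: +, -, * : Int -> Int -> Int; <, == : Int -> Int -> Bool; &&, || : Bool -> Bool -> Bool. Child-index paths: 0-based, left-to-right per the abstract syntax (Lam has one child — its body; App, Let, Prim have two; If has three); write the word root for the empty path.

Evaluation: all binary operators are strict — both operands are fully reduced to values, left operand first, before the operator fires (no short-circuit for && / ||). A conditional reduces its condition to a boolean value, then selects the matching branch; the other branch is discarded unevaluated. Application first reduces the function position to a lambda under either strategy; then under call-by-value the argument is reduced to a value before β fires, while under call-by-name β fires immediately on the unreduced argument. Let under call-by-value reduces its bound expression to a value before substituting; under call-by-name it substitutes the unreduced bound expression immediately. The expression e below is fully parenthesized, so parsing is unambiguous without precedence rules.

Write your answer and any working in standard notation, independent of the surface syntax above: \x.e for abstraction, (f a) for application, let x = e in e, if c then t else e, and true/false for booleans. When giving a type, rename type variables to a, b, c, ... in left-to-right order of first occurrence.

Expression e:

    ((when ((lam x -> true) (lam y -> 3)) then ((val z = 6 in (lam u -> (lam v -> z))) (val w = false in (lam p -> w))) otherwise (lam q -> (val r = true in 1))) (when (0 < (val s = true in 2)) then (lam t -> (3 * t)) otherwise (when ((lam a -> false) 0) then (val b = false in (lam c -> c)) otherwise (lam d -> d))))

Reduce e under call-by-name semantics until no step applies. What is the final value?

Working:
step 0: ((if ((\x.true) (\y.3)) then ((let z = 6 in (\u.(\v.z))) (let w = false in (\p.w))) else (\q.(let r = true in 1))) (if (0 < (let s = true in 2)) then (\t.(3 * t)) else (if ((\a.false) 0) then (let b = false in (\c.c)) else (\d.d))))
step 1: [beta@0.0] ((if true then ((let z = 6 in (\u.(\v.z))) (let w = false in (\p.w))) else (\q.(let r = true in 1))) (if (0 < (let s = true in 2)) then (\t.(3 * t)) else (if ((\a.false) 0) then (let b = false in (\c.c)) else (\d.d))))
step 2: [if@0] (((let z = 6 in (\u.(\v.z))) (let w = false in (\p.w))) (if (0 < (let s = true in 2)) then (\t.(3 * t)) else (if ((\a.false) 0) then (let b = false in (\c.c)) else (\d.d))))
step 3: [let@0.0] (((\u.(\v.6)) (let w = false in (\p.w))) (if (0 < (let s = true in 2)) then (\t.(3 * t)) else (if ((\a.false) 0) then (let b = false in (\c.c)) else (\d.d))))
step 4: [beta@0] ((\v.6) (if (0 < (let s = true in 2)) then (\t.(3 * t)) else (if ((\a.false) 0) then (let b = false in (\c.c)) else (\d.d))))
step 5: [beta@root] 6

Answer: 6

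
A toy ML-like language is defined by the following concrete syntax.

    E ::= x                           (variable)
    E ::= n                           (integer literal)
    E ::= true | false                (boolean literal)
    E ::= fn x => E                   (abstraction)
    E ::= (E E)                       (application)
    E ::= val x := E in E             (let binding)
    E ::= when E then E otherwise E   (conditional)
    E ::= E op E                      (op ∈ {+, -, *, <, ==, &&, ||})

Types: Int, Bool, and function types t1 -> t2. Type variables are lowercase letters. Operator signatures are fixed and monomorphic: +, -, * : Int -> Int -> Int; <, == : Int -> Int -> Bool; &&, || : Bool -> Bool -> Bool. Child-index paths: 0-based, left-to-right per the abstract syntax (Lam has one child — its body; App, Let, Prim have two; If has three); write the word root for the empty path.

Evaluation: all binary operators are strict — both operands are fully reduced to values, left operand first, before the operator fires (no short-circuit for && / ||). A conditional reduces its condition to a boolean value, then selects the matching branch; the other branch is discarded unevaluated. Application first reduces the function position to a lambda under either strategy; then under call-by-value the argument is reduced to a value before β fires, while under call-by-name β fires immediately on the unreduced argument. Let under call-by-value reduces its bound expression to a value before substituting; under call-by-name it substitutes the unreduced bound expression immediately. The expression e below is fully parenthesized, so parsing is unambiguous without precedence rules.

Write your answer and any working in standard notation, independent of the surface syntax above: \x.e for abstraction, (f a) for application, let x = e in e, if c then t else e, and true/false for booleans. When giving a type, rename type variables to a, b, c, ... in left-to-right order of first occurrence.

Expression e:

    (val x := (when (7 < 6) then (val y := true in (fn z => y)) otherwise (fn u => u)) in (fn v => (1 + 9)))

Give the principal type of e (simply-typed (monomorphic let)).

Answer: a -> Int

Trace:
  unify Int ~ Int
  unify Int ~ Int
  unify Bool ~ Bool
let y : Bool
y : Bool
\z._ : a -> Bool
u : b
\u._ : b -> b
  unify a -> Bool ~ b -> b
  unify a ~ b
  unify Bool ~ b
let x : Bool -> Bool
  unify Int ~ Int
  unify Int ~ Int
\v._ : c -> Int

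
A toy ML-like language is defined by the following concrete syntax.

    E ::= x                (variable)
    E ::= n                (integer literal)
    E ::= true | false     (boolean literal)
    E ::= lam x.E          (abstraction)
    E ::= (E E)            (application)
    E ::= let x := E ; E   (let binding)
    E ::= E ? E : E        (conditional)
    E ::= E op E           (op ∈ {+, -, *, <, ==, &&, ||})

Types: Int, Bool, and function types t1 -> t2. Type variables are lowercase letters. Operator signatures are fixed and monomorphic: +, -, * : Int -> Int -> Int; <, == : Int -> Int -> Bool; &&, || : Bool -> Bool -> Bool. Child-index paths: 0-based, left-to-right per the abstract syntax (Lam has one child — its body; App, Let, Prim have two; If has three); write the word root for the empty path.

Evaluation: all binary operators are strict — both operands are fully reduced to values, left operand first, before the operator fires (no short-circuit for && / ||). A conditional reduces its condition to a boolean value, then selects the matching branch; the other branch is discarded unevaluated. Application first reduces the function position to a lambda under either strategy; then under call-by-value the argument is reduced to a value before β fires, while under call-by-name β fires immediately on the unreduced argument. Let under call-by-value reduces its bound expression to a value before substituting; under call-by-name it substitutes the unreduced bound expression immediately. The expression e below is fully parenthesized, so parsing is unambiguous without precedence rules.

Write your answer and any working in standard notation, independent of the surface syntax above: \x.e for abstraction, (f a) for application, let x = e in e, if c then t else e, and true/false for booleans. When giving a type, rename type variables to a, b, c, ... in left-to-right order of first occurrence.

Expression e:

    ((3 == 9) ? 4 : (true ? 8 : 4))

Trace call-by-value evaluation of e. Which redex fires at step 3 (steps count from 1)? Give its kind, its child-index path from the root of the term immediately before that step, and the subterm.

Trace:
step 0: (if (3 == 9) then 4 else (if true then 8 else 4))
step 1: [delta@0] (if false then 4 else (if true then 8 else 4))
step 2: [if@root] (if true then 8 else 4)
step 3: [if@root] 8

Answer: if at root : (if true then 8 else 4)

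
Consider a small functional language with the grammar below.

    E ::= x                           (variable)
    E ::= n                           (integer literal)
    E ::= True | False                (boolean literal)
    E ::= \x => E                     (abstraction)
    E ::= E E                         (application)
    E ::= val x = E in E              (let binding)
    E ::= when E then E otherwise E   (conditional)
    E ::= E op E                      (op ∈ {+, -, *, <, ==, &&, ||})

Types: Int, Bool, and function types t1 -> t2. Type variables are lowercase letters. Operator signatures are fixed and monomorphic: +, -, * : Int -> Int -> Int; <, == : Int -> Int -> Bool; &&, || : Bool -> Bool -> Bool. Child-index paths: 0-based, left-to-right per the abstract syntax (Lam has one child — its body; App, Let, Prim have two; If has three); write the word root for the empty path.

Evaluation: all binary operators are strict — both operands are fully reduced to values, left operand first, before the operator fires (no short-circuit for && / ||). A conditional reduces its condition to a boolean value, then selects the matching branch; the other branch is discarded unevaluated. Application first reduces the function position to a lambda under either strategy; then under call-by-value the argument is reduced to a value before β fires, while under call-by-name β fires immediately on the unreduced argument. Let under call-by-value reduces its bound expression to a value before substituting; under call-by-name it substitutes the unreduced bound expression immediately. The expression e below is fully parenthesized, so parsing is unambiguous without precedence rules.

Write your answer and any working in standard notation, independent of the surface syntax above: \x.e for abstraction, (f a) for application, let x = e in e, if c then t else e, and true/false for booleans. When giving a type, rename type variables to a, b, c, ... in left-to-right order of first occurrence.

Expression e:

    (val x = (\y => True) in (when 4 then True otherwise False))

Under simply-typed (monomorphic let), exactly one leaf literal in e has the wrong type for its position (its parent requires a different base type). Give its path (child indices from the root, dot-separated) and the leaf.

Working:
\y._ : a -> Bool
let x : a -> Bool
  unify Int ~ Bool
  FAIL: mismatch Int ~ Bool

Answer: 1.0 : 4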